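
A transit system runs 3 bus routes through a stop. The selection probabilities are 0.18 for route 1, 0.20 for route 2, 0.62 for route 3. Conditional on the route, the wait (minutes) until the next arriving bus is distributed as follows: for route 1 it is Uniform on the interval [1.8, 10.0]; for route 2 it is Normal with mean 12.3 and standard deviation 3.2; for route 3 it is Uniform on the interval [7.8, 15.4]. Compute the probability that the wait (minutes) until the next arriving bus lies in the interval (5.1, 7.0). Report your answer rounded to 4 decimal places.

0.0490

Conditional on each route, P(5.1 < X < 7.0): 1: 0.231707; 2: 0.0366111; 3: 0.
By total probability, P(5.1 < X < 7.0) = 0.18·0.231707 + 0.2·0.0366111 + 0.62·0 = 0.0490295.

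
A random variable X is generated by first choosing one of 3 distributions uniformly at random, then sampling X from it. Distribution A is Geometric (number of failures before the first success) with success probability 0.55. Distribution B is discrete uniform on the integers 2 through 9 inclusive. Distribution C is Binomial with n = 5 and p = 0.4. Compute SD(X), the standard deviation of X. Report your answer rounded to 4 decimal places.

2.5686

Per component, A: μ=0.818182, E[X²]=2.15702; B: μ=5.5, E[X²]=35.5; C: μ=2, E[X²]=5.2.
E[X] = 0.333333·0.818182 + 0.333333·5.5 + 0.333333·2 = 2.77273.
E[X²] = 0.333333·2.15702 + 0.333333·35.5 + 0.333333·5.2 = 14.2857.
Var(X) = E[X²] − (E[X])² = 14.2857 − 7.68802 = 6.59766.
SD(X) = √6.59766 = 2.56859.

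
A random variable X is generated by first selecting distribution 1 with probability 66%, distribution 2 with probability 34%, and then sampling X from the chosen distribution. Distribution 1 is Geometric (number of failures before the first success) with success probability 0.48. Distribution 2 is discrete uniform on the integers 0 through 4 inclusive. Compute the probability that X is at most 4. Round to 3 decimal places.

0.975

Conditional on each component, P(X ≤ 4): 1: 0.96198; 2: 1.
By total probability, P(X ≤ 4) = 0.66·0.96198 + 0.34·1 = 0.974907.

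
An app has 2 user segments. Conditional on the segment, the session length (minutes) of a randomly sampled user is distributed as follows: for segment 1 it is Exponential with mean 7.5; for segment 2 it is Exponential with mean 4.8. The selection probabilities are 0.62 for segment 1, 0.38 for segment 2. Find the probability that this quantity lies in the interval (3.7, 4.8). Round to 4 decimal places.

Conditional on each segment, P(3.7 < X < 4.8): 1: 0.0832953; 2: 0.0947479.
By total probability, P(3.7 < X < 4.8) = 0.62·0.0832953 + 0.38·0.0947479 = 0.0876473.

0.0876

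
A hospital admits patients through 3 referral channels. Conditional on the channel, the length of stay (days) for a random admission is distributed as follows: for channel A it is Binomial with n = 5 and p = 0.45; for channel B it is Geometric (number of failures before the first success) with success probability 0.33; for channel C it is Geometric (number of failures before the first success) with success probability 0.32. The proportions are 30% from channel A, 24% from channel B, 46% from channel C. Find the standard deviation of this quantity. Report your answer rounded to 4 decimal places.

Per component, A: μ=2.25, E[X²]=6.3; B: μ=2.0303, E[X²]=10.2746; C: μ=2.125, E[X²]=11.1562.
E[X] = 0.3·2.25 + 0.24·2.0303 + 0.46·2.125 = 2.13977.
E[X²] = 0.3·6.3 + 0.24·10.2746 + 0.46·11.1562 = 9.48777.
Var(X) = E[X²] − (E[X])² = 9.48777 − 4.57863 = 4.90914.
SD(X) = √4.90914 = 2.21566.

2.2157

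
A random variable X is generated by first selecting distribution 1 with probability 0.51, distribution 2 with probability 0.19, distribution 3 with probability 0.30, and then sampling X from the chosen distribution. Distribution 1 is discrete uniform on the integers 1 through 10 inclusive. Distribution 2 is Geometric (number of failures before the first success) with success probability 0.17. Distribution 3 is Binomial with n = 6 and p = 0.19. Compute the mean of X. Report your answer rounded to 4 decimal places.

Component means — 1: 5.5; 2: 4.88235; 3: 1.14.
E[X] = 0.51·5.5 + 0.19·4.88235 + 0.3·1.14 = 4.07465.

4.0746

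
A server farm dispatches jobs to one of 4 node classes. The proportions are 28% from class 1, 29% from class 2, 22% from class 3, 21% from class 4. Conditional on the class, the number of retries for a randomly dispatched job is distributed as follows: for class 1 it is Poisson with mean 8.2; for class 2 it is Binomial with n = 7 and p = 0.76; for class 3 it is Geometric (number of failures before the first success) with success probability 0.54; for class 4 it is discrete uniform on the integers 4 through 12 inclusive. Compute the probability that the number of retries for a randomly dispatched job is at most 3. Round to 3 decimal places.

0.238

Conditional on each class, P(X ≤ 3): 1: 0.0369999; 2: 0.0616955; 3: 0.955225; 4: 0.
By total probability, P(X ≤ 3) = 0.28·0.0369999 + 0.29·0.0616955 + 0.22·0.955225 + 0.21·0 = 0.238401.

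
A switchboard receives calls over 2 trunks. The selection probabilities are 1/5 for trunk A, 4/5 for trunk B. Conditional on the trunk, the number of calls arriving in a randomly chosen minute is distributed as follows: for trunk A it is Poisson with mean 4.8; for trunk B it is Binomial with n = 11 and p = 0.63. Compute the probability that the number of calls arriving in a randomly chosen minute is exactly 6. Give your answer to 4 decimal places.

Conditional on each trunk, P(X = 6): A: 0.139798; B: 0.200306.
By total probability, P(X = 6) = 0.2·0.139798 + 0.8·0.200306 = 0.188204.

0.1882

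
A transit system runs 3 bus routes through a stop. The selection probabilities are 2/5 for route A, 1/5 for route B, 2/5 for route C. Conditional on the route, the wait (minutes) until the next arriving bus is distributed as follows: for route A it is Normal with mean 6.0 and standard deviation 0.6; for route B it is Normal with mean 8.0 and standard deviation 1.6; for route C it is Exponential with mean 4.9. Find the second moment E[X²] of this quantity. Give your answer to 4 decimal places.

For each component E[X²] = Var + (mean)², giving A: 36.36; B: 66.56; C: 48.02.
Overall E[X²] = 0.4·36.36 + 0.2·66.56 + 0.4·48.02 = 47.064.

47.0640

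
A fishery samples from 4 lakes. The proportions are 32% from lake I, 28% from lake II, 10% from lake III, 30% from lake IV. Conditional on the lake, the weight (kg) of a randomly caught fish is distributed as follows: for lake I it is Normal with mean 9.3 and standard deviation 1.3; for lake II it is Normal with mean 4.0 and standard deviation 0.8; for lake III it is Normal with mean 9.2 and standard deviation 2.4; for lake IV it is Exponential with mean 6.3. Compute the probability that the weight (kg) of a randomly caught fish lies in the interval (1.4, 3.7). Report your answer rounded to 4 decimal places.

Conditional on each lake, P(1.4 < X < 3.7): I: 8.24772e-06; II: 0.353253; III: 0.0103854; IV: 0.244912.
By total probability, P(1.4 < X < 3.7) = 0.32·8.24772e-06 + 0.28·0.353253 + 0.1·0.0103854 + 0.3·0.244912 = 0.173426.

0.1734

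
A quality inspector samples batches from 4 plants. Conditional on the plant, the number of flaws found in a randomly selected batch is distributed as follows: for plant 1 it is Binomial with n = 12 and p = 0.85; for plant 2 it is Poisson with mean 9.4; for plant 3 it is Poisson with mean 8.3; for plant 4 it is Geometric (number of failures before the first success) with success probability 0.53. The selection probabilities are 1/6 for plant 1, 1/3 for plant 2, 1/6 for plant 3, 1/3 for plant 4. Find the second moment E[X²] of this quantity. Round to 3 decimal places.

63.867

For each component E[X²] = Var + (mean)², giving 1: 105.57; 2: 97.76; 3: 77.19; 4: 2.45959.
Overall E[X²] = 0.166667·105.57 + 0.333333·97.76 + 0.166667·77.19 + 0.333333·2.45959 = 63.8665.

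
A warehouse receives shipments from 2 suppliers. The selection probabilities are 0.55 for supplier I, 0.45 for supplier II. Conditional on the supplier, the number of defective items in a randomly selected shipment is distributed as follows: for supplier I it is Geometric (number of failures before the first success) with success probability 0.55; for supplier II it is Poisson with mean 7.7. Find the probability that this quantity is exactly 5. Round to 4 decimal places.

Conditional on each supplier, P(X = 5): I: 0.010149; II: 0.102142.
By total probability, P(X = 5) = 0.55·0.010149 + 0.45·0.102142 = 0.0515459.

0.0515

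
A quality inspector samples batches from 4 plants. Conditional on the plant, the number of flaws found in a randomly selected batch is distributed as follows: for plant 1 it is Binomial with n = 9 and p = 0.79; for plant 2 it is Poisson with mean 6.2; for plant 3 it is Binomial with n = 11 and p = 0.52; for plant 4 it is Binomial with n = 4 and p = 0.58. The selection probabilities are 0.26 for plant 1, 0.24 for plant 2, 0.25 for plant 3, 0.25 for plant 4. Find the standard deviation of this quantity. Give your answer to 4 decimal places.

2.4727

Per component, 1: μ=7.11, E[X²]=52.0452; 2: μ=6.2, E[X²]=44.64; 3: μ=5.72, E[X²]=35.464; 4: μ=2.32, E[X²]=6.3568.
E[X] = 0.26·7.11 + 0.24·6.2 + 0.25·5.72 + 0.25·2.32 = 5.3466.
E[X²] = 0.26·52.0452 + 0.24·44.64 + 0.25·35.464 + 0.25·6.3568 = 34.7006.
Var(X) = E[X²] − (E[X])² = 34.7006 − 28.5861 = 6.11442.
SD(X) = √6.11442 = 2.47274.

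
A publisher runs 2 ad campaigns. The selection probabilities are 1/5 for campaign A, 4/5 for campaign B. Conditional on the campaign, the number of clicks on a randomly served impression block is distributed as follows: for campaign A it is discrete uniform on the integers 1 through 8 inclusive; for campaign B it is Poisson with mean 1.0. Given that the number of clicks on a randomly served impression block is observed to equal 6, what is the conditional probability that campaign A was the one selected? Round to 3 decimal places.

0.984

Likelihoods P(X=6 | ·): A: 0.125; B: 0.000510944.
Posterior ∝ prior × likelihood. Numerator for A: 0.2·0.125 = 0.025.
Normalizing constant: 0.2·0.125 + 0.8·0.000510944 = 0.0254088.
P(A | observation) = 0.025 / 0.0254088 = 0.983913.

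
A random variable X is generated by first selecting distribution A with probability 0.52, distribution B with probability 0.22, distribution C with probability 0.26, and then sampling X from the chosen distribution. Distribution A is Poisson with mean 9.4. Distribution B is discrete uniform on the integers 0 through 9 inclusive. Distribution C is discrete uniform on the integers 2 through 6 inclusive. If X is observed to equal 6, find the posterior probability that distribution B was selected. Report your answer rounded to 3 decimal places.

0.191

Likelihoods P(X=6 | ·): A: 0.0792623; B: 0.1; C: 0.2.
Posterior ∝ prior × likelihood. Numerator for B: 0.22·0.1 = 0.022.
Normalizing constant: 0.52·0.0792623 + 0.22·0.1 + 0.26·0.2 = 0.115216.
P(B | observation) = 0.022 / 0.115216 = 0.190945.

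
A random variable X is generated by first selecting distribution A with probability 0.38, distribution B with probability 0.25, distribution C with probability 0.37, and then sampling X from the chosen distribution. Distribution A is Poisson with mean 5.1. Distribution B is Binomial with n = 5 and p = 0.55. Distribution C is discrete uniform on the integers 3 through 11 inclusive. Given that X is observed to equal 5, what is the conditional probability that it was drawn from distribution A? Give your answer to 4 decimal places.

Likelihoods P(X=5 | ·): A: 0.175294; B: 0.0503284; C: 0.111111.
Posterior ∝ prior × likelihood. Numerator for A: 0.38·0.175294 = 0.0666118.
Normalizing constant: 0.38·0.175294 + 0.25·0.0503284 + 0.37·0.111111 = 0.120305.
P(A | observation) = 0.0666118 / 0.120305 = 0.553691.

0.5537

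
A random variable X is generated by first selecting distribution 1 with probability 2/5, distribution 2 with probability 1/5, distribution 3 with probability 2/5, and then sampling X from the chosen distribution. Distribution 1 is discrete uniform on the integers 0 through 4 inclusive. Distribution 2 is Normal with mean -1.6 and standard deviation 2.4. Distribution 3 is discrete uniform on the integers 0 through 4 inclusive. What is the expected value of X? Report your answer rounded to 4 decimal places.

1.2800

Component means — 1: 2; 2: -1.6; 3: 2.
E[X] = 0.4·2 + 0.2·-1.6 + 0.4·2 = 1.28.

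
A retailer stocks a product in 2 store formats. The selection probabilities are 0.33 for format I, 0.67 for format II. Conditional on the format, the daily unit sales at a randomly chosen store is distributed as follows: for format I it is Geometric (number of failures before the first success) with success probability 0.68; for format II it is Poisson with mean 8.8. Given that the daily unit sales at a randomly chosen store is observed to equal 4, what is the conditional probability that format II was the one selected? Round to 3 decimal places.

Likelihoods P(X=4 | ·): I: 0.00713032; II: 0.0376641.
Posterior ∝ prior × likelihood. Numerator for II: 0.67·0.0376641 = 0.025235.
Normalizing constant: 0.33·0.00713032 + 0.67·0.0376641 = 0.027588.
P(II | observation) = 0.025235 / 0.027588 = 0.914709.

0.915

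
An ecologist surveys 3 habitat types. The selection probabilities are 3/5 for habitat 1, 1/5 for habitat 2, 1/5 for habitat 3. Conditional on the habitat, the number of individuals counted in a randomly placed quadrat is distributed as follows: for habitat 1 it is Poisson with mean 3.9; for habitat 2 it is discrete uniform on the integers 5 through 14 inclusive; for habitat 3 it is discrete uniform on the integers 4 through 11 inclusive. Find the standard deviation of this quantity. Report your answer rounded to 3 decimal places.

Per component, 1: μ=3.9, E[X²]=19.11; 2: μ=9.5, E[X²]=98.5; 3: μ=7.5, E[X²]=61.5.
E[X] = 0.6·3.9 + 0.2·9.5 + 0.2·7.5 = 5.74.
E[X²] = 0.6·19.11 + 0.2·98.5 + 0.2·61.5 = 43.466.
Var(X) = E[X²] − (E[X])² = 43.466 − 32.9476 = 10.5184.
SD(X) = √10.5184 = 3.24321.

3.243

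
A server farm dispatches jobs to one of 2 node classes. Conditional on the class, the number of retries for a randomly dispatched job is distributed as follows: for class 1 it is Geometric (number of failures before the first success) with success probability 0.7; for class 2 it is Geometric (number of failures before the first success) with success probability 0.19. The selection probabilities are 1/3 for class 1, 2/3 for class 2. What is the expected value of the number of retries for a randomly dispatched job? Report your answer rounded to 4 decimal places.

2.9850

Component means — 1: 0.428571; 2: 4.26316.
E[X] = 0.333333·0.428571 + 0.666667·4.26316 = 2.98496.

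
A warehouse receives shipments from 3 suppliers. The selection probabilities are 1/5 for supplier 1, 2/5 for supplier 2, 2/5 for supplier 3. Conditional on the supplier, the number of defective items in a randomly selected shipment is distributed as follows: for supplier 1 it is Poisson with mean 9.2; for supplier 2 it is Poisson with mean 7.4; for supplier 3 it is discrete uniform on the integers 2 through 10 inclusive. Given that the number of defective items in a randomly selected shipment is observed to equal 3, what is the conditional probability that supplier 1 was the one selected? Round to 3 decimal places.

Likelihoods P(X=3 | ·): 1: 0.013113; 2: 0.0412824; 3: 0.111111.
Posterior ∝ prior × likelihood. Numerator for 1: 0.2·0.013113 = 0.00262261.
Normalizing constant: 0.2·0.013113 + 0.4·0.0412824 + 0.4·0.111111 = 0.06358.
P(1 | observation) = 0.00262261 / 0.06358 = 0.0412489.

0.041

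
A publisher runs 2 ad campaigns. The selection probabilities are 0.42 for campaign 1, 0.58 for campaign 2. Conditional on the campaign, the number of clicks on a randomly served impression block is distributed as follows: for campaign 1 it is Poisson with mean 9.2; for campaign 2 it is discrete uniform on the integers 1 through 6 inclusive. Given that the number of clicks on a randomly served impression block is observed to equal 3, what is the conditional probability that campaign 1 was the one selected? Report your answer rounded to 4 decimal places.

Likelihoods P(X=3 | ·): 1: 0.013113; 2: 0.166667.
Posterior ∝ prior × likelihood. Numerator for 1: 0.42·0.013113 = 0.00550747.
Normalizing constant: 0.42·0.013113 + 0.58·0.166667 = 0.102174.
P(1 | observation) = 0.00550747 / 0.102174 = 0.0539028.

0.0539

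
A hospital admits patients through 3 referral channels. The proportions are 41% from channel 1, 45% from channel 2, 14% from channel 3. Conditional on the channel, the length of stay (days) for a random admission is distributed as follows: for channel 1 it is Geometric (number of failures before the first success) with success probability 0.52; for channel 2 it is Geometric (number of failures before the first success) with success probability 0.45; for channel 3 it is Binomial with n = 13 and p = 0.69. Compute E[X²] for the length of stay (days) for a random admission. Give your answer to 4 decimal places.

For each component E[X²] = Var + (mean)², giving 1: 2.62722; 2: 4.20988; 3: 83.2416.
Overall E[X²] = 0.41·2.62722 + 0.45·4.20988 + 0.14·83.2416 = 14.6254.

14.6254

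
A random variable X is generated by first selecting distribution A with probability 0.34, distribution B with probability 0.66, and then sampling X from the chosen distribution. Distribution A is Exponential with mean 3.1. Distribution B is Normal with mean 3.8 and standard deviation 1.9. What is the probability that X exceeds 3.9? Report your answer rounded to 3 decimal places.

0.413

Conditional on each component, P(X > 3.9): A: 0.284204; B: 0.479013.
By total probability, P(X > 3.9) = 0.34·0.284204 + 0.66·0.479013 = 0.412778.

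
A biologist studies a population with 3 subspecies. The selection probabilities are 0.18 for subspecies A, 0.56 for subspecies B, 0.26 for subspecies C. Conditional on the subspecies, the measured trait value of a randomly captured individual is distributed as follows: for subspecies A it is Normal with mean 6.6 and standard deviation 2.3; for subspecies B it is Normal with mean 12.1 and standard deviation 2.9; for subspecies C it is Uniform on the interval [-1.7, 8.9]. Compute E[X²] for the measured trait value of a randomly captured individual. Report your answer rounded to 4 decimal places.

101.2963

For each component E[X²] = Var + (mean)², giving A: 48.85; B: 154.82; C: 22.3233.
Overall E[X²] = 0.18·48.85 + 0.56·154.82 + 0.26·22.3233 = 101.296.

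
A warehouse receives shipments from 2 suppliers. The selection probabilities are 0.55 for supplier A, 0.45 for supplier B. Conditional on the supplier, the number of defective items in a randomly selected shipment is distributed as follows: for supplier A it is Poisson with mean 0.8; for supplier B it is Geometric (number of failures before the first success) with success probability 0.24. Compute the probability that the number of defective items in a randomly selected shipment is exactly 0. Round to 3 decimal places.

0.355

Conditional on each supplier, P(X = 0): A: 0.449329; B: 0.24.
By total probability, P(X = 0) = 0.55·0.449329 + 0.45·0.24 = 0.355131.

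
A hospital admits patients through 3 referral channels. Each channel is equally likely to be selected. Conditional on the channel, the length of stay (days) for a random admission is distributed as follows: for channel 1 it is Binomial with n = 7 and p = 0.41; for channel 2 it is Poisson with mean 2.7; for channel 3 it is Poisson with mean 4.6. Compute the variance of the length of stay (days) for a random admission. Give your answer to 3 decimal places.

Per component, 1: μ=2.87, E[X²]=9.9302; 2: μ=2.7, E[X²]=9.99; 3: μ=4.6, E[X²]=25.76.
E[X] = 0.333333·2.87 + 0.333333·2.7 + 0.333333·4.6 = 3.39.
E[X²] = 0.333333·9.9302 + 0.333333·9.99 + 0.333333·25.76 = 15.2267.
Var(X) = E[X²] − (E[X])² = 15.2267 − 11.4921 = 3.73463.

3.735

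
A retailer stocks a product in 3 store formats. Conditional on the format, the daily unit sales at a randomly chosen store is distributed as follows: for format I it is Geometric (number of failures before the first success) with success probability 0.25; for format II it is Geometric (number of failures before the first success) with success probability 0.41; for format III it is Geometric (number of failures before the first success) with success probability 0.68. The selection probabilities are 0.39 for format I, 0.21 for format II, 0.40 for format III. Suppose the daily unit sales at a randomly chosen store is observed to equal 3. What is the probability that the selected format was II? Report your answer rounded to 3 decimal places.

0.261

Likelihoods P(X=3 | ·): I: 0.105469; II: 0.0842054; III: 0.0222822.
Posterior ∝ prior × likelihood. Numerator for II: 0.21·0.0842054 = 0.0176831.
Normalizing constant: 0.39·0.105469 + 0.21·0.0842054 + 0.4·0.0222822 = 0.0677288.
P(II | observation) = 0.0176831 / 0.0677288 = 0.261087.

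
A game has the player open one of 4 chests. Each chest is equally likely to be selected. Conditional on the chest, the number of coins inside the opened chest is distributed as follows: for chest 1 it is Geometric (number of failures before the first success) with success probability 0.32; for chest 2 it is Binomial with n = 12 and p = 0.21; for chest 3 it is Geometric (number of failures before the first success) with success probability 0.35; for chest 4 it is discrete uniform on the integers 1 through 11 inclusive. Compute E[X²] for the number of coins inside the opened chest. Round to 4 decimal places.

For each component E[X²] = Var + (mean)², giving 1: 11.1562; 2: 8.3412; 3: 8.7551; 4: 46.
Overall E[X²] = 0.25·11.1562 + 0.25·8.3412 + 0.25·8.7551 + 0.25·46 = 18.5631.

18.5631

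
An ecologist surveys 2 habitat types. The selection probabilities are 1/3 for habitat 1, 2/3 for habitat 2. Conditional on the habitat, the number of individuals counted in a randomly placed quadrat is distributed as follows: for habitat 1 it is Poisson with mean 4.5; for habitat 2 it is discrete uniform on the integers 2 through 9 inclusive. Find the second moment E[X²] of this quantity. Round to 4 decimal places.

For each component E[X²] = Var + (mean)², giving 1: 24.75; 2: 35.5.
Overall E[X²] = 0.333333·24.75 + 0.666667·35.5 = 31.9167.

31.9167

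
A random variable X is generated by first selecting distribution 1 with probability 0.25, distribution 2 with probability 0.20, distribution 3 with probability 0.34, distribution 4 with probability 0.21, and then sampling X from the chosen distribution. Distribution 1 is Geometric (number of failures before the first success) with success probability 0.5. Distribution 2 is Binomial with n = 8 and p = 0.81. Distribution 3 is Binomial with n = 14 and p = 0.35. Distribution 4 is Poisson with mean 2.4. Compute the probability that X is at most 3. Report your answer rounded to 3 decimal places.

0.475

Conditional on each component, P(X ≤ 3): 1: 0.9375; 2: 0.00829293; 3: 0.220496; 4: 0.778723.
By total probability, P(X ≤ 3) = 0.25·0.9375 + 0.2·0.00829293 + 0.34·0.220496 + 0.21·0.778723 = 0.474534.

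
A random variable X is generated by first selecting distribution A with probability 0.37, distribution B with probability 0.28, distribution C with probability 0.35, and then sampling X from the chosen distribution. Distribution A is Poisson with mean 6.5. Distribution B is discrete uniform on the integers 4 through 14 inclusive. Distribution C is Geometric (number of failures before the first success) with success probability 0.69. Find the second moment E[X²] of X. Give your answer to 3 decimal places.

For each component E[X²] = Var + (mean)², giving A: 48.75; B: 91; C: 0.852972.
Overall E[X²] = 0.37·48.75 + 0.28·91 + 0.35·0.852972 = 43.816.

43.816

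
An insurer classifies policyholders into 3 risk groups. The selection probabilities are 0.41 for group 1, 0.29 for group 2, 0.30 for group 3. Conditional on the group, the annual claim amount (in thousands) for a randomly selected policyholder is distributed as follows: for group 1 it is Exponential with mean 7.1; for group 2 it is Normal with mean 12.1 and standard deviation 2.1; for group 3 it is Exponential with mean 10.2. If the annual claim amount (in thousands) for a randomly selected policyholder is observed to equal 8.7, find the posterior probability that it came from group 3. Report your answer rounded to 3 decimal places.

0.283

Likelihoods f(8.7 | ·): 1: 0.0413598; 2: 0.0512247; 3: 0.0417804.
Posterior ∝ prior × likelihood. Numerator for 3: 0.3·0.0417804 = 0.0125341.
Normalizing constant: 0.41·0.0413598 + 0.29·0.0512247 + 0.3·0.0417804 = 0.0443468.
P(3 | observation) = 0.0125341 / 0.0443468 = 0.282639.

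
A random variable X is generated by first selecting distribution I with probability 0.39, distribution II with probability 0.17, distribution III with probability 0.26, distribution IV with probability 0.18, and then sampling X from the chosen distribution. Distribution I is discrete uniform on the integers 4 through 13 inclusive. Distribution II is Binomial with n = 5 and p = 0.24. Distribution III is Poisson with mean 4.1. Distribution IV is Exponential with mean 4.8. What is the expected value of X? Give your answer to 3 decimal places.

Component means — I: 8.5; II: 1.2; III: 4.1; IV: 4.8.
E[X] = 0.39·8.5 + 0.17·1.2 + 0.26·4.1 + 0.18·4.8 = 5.449.

5.449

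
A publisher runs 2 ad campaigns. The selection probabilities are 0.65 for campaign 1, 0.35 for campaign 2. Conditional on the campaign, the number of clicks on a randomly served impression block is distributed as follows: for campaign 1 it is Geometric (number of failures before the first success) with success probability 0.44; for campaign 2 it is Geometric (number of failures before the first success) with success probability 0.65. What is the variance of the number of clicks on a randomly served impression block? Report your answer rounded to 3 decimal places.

2.293

Per component, 1: μ=1.27273, E[X²]=4.5124; 2: μ=0.538462, E[X²]=1.11834.
E[X] = 0.65·1.27273 + 0.35·0.538462 = 1.01573.
E[X²] = 0.65·4.5124 + 0.35·1.11834 = 3.32448.
Var(X) = E[X²] − (E[X])² = 3.32448 − 1.03172 = 2.29276.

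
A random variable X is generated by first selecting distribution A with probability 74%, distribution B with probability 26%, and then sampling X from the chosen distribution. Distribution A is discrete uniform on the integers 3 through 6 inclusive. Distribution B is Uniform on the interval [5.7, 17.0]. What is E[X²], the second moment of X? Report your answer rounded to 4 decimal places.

52.1705

For each component E[X²] = Var + (mean)², giving A: 21.5; B: 139.463.
Overall E[X²] = 0.74·21.5 + 0.26·139.463 = 52.1705.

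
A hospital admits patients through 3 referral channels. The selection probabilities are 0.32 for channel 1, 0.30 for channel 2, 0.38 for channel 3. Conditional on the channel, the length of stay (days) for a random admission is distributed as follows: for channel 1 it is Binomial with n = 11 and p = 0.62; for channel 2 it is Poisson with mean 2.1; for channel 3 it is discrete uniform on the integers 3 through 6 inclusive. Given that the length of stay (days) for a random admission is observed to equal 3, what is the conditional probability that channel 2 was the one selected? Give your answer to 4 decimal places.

0.3608

Likelihoods P(X=3 | ·): 1: 0.0170973; 2: 0.189011; 3: 0.25.
Posterior ∝ prior × likelihood. Numerator for 2: 0.3·0.189011 = 0.0567034.
Normalizing constant: 0.32·0.0170973 + 0.3·0.189011 + 0.38·0.25 = 0.157175.
P(2 | observation) = 0.0567034 / 0.157175 = 0.360767.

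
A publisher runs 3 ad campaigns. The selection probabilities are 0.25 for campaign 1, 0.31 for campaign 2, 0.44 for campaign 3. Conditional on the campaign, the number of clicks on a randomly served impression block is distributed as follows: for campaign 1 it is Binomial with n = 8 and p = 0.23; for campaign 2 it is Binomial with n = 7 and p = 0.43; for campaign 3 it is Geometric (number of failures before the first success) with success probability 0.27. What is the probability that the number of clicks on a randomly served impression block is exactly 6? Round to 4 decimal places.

0.0264

Conditional on each campaign, P(X = 6): 1: 0.00245757; 2: 0.0252222; 3: 0.0408602.
By total probability, P(X = 6) = 0.25·0.00245757 + 0.31·0.0252222 + 0.44·0.0408602 = 0.0264118.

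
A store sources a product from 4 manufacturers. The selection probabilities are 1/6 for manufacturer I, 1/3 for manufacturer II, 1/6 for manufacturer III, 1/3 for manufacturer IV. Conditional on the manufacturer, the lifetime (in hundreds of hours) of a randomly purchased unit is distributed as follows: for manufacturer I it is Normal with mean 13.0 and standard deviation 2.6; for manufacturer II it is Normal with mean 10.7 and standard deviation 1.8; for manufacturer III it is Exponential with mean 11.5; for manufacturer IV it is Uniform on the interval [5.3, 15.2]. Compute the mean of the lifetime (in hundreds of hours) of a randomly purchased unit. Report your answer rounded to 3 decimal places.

Component means — I: 13; II: 10.7; III: 11.5; IV: 10.25.
E[X] = 0.166667·13 + 0.333333·10.7 + 0.166667·11.5 + 0.333333·10.25 = 11.0667.

11.067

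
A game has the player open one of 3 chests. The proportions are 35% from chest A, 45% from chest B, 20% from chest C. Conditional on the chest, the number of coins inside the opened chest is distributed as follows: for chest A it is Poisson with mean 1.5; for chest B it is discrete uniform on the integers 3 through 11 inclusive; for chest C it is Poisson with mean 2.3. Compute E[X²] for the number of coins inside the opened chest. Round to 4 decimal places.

For each component E[X²] = Var + (mean)², giving A: 3.75; B: 55.6667; C: 7.59.
Overall E[X²] = 0.35·3.75 + 0.45·55.6667 + 0.2·7.59 = 27.8805.

27.8805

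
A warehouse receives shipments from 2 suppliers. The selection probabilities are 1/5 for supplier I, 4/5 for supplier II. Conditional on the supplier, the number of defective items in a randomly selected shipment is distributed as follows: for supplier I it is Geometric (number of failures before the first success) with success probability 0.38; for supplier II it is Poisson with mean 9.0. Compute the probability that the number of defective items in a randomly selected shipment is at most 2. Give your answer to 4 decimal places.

0.1573

Conditional on each supplier, P(X ≤ 2): I: 0.761672; II: 0.0062322.
By total probability, P(X ≤ 2) = 0.2·0.761672 + 0.8·0.0062322 = 0.15732.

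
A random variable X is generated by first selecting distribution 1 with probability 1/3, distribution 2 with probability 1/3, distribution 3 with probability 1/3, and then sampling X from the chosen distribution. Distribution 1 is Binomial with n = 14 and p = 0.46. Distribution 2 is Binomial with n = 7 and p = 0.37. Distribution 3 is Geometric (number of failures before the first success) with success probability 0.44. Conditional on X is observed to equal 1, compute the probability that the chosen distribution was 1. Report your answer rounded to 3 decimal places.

0.005

Likelihoods P(X=1 | ·): 1: 0.00213799; 2: 0.161936; 3: 0.2464.
Posterior ∝ prior × likelihood. Numerator for 1: 0.333333·0.00213799 = 0.000712662.
Normalizing constant: 0.333333·0.00213799 + 0.333333·0.161936 + 0.333333·0.2464 = 0.136825.
P(1 | observation) = 0.000712662 / 0.136825 = 0.00520858.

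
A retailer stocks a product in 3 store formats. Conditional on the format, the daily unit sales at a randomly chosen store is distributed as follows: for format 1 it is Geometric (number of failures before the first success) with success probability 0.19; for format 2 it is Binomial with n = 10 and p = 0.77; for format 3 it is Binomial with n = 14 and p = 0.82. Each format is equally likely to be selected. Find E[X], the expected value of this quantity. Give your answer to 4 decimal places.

7.8144

Component means — 1: 4.26316; 2: 7.7; 3: 11.48.
E[X] = 0.333333·4.26316 + 0.333333·7.7 + 0.333333·11.48 = 7.81439.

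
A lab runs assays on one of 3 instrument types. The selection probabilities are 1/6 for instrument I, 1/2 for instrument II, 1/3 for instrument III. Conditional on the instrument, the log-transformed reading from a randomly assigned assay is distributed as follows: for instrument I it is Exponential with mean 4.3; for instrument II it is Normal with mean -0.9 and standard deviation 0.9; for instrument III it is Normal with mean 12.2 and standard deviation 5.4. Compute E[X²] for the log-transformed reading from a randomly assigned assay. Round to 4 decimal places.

66.3067

For each component E[X²] = Var + (mean)², giving I: 36.98; II: 1.62; III: 178.
Overall E[X²] = 0.166667·36.98 + 0.5·1.62 + 0.333333·178 = 66.3067.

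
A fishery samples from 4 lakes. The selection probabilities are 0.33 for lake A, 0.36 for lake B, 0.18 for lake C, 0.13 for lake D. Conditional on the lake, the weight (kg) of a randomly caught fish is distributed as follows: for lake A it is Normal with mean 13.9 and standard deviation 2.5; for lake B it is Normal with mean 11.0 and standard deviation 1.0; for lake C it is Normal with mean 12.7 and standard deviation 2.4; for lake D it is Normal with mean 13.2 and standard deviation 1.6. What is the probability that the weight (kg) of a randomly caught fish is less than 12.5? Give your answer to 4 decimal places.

0.5579

Conditional on each lake, P(X < 12.5): A: 0.28774; B: 0.933193; C: 0.466793; D: 0.330874.
By total probability, P(X < 12.5) = 0.33·0.28774 + 0.36·0.933193 + 0.18·0.466793 + 0.13·0.330874 = 0.55794.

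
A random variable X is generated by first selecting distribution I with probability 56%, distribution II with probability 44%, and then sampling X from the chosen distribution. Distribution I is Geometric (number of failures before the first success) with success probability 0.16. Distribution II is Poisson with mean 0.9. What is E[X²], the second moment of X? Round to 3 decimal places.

For each component E[X²] = Var + (mean)², giving I: 60.375; II: 1.71.
Overall E[X²] = 0.56·60.375 + 0.44·1.71 = 34.5624.

34.562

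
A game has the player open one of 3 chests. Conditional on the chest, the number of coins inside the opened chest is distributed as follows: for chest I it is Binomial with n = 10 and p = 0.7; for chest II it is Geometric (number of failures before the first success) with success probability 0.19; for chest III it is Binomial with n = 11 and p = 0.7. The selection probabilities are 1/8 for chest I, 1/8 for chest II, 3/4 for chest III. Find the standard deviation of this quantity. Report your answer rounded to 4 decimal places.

Per component, I: μ=7, E[X²]=51.1; II: μ=4.26316, E[X²]=40.6122; III: μ=7.7, E[X²]=61.6.
E[X] = 0.125·7 + 0.125·4.26316 + 0.75·7.7 = 7.18289.
E[X²] = 0.125·51.1 + 0.125·40.6122 + 0.75·61.6 = 57.664.
Var(X) = E[X²] − (E[X])² = 57.664 − 51.594 = 6.07005.
SD(X) = √6.07005 = 2.46375.

2.4637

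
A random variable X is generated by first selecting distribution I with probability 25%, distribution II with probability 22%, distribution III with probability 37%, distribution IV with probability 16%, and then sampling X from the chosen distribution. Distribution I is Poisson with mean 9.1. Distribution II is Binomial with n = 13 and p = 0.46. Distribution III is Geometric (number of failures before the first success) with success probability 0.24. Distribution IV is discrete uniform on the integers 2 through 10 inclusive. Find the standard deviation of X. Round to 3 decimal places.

3.772

Per component, I: μ=9.1, E[X²]=91.91; II: μ=5.98, E[X²]=38.9896; III: μ=3.16667, E[X²]=23.2222; IV: μ=6, E[X²]=42.6667.
E[X] = 0.25·9.1 + 0.22·5.98 + 0.37·3.16667 + 0.16·6 = 5.72227.
E[X²] = 0.25·91.91 + 0.22·38.9896 + 0.37·23.2222 + 0.16·42.6667 = 46.9741.
Var(X) = E[X²] − (E[X])² = 46.9741 − 32.7443 = 14.2298.
SD(X) = √14.2298 = 3.77224.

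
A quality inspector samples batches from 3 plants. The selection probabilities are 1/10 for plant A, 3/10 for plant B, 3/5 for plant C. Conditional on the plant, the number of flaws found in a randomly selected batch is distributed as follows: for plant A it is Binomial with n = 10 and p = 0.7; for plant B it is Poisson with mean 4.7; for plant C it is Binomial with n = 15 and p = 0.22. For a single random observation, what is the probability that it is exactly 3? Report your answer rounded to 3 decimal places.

Conditional on each plant, P(X = 3): A: 0.00900169; B: 0.157383; C: 0.245705.
By total probability, P(X = 3) = 0.1·0.00900169 + 0.3·0.157383 + 0.6·0.245705 = 0.195538.

0.196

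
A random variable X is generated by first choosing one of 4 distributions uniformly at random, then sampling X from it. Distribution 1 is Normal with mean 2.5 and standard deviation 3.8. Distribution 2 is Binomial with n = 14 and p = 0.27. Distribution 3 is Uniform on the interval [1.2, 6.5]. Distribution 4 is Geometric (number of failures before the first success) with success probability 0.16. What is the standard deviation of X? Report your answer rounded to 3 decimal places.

Per component, 1: μ=2.5, E[X²]=20.69; 2: μ=3.78, E[X²]=17.0478; 3: μ=3.85, E[X²]=17.1633; 4: μ=5.25, E[X²]=60.375.
E[X] = 0.25·2.5 + 0.25·3.78 + 0.25·3.85 + 0.25·5.25 = 3.845.
E[X²] = 0.25·20.69 + 0.25·17.0478 + 0.25·17.1633 + 0.25·60.375 = 28.819.
Var(X) = E[X²] − (E[X])² = 28.819 − 14.784 = 14.035.
SD(X) = √14.035 = 3.74633.

3.746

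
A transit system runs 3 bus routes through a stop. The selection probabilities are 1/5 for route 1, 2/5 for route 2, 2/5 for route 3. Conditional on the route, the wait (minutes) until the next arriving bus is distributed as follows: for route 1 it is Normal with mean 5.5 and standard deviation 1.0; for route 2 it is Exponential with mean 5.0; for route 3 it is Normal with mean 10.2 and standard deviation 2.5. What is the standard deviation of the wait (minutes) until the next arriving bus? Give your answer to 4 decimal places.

Per component, 1: μ=5.5, E[X²]=31.25; 2: μ=5, E[X²]=50; 3: μ=10.2, E[X²]=110.29.
E[X] = 0.2·5.5 + 0.4·5 + 0.4·10.2 = 7.18.
E[X²] = 0.2·31.25 + 0.4·50 + 0.4·110.29 = 70.366.
Var(X) = E[X²] − (E[X])² = 70.366 − 51.5524 = 18.8136.
SD(X) = √18.8136 = 4.33746.

4.3375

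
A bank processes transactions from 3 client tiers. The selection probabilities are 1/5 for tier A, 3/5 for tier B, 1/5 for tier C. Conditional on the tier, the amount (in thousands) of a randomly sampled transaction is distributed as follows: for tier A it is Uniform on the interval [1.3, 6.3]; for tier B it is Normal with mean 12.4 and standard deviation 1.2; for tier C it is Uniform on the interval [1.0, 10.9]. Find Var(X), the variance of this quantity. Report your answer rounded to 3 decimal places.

Per component, A: μ=3.8, E[X²]=16.5233; B: μ=12.4, E[X²]=155.2; C: μ=5.95, E[X²]=43.57.
E[X] = 0.2·3.8 + 0.6·12.4 + 0.2·5.95 = 9.39.
E[X²] = 0.2·16.5233 + 0.6·155.2 + 0.2·43.57 = 105.139.
Var(X) = E[X²] − (E[X])² = 105.139 − 88.1721 = 16.9666.

16.967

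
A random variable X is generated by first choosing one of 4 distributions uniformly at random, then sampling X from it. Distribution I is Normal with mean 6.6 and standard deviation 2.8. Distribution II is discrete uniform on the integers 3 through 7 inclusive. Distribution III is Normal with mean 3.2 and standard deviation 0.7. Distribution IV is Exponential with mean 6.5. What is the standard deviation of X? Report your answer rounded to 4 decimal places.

Per component, I: μ=6.6, E[X²]=51.4; II: μ=5, E[X²]=27; III: μ=3.2, E[X²]=10.73; IV: μ=6.5, E[X²]=84.5.
E[X] = 0.25·6.6 + 0.25·5 + 0.25·3.2 + 0.25·6.5 = 5.325.
E[X²] = 0.25·51.4 + 0.25·27 + 0.25·10.73 + 0.25·84.5 = 43.4075.
Var(X) = E[X²] − (E[X])² = 43.4075 − 28.3556 = 15.0519.
SD(X) = √15.0519 = 3.87967.

3.8797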